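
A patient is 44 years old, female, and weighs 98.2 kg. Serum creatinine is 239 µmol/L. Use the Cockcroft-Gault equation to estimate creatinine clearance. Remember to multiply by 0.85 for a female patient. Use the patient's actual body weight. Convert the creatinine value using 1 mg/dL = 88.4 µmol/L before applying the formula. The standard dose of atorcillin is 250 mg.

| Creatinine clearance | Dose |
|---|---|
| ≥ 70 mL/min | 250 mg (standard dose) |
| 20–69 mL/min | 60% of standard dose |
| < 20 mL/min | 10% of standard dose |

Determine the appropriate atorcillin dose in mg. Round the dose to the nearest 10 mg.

150 mg

SCr = 239 / 88.4 = 2.704 mg/dL
CrCl = (140 − 44) × 98.2 / (72 × 2.704) × 0.85 = 9427.2 / 194.69 × 0.85 ≈ 41.2 mL/min
CrCl ≈ 41 mL/min → bracket 20–69 mL/min.
60% of 250 mg = 150 mg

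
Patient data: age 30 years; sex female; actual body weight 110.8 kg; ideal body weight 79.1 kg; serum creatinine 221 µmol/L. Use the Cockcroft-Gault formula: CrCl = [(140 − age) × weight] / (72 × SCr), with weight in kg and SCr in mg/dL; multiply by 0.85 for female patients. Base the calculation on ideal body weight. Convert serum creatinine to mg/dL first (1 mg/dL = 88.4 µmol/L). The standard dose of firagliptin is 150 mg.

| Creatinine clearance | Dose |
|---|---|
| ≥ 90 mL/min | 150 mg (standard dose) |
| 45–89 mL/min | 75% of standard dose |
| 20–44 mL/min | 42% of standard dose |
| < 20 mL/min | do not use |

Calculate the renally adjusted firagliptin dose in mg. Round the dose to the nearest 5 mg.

SCr = 221 / 88.4 = 2.5 mg/dL
CrCl = (140 − 30) × 79.1 / (72 × 2.5) × 0.85 = 8701.0 / 180.00 × 0.85 ≈ 41.1 mL/min
CrCl ≈ 41 mL/min → bracket 20–44 mL/min.
42% of 150 mg = 63 mg → 65 mg

65 mg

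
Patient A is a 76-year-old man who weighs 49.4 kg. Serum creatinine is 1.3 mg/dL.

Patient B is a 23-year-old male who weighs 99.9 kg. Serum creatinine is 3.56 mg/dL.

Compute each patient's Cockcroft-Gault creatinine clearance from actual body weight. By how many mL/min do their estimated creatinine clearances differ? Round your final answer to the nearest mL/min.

12 mL/min

Patient A: CrCl = (140 − 76) × 49.4 / (72 × 1.3) = 3161.6 / 93.60 ≈ 33.8 mL/min
Patient B: CrCl = (140 − 23) × 99.9 / (72 × 3.56) = 11688.3 / 256.32 ≈ 45.6 mL/min
|33.8 − 45.6| = 11.8 mL/min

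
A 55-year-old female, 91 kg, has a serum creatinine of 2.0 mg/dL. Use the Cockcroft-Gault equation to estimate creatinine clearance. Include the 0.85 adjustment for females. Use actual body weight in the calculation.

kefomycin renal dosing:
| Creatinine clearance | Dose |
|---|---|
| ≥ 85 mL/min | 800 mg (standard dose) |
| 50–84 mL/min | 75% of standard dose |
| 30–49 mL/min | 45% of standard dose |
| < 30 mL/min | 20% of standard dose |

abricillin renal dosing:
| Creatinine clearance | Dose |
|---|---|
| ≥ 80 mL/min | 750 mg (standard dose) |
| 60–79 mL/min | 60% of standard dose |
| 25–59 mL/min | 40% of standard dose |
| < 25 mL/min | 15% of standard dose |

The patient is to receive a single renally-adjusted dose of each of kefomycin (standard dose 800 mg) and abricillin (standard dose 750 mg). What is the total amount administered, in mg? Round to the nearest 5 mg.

CrCl = (140 − 55) × 91 / (72 × 2) × 0.85 = 7735.0 / 144.00 × 0.85 ≈ 45.7 mL/min
CrCl ≈ 46 mL/min.
kefomycin: 30–49 mL/min → 45% of 800 mg = 360 mg.
abricillin: 25–59 mL/min → 40% of 750 mg = 300 mg.
Total = 360 + 300 = 660 mg.

660 mg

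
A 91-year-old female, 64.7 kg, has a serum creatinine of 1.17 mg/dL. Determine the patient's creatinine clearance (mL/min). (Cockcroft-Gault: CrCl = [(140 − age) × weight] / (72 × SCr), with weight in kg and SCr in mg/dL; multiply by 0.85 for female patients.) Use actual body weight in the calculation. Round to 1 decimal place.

CrCl = (140 − 91) × 64.7 / (72 × 1.17) × 0.85 = 3170.3 / 84.24 × 0.85 ≈ 32.0 mL/min

32.0 mL/min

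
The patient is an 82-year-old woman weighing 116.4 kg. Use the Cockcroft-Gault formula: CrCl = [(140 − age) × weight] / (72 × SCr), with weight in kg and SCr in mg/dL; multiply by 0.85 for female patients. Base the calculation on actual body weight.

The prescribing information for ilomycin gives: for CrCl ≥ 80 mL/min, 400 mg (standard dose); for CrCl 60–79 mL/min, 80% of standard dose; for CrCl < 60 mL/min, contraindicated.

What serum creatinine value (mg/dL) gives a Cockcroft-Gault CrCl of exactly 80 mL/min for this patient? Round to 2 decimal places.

Standard dose requires CrCl ≥ 80 mL/min.
Set (140 − 82) × 116.4 × 0.85 / (72 × SCr) = 80
SCr = (140 − 82) × 116.4 × 0.85 / (72 × 80) = 0.996 mg/dL

1.00 mg/dL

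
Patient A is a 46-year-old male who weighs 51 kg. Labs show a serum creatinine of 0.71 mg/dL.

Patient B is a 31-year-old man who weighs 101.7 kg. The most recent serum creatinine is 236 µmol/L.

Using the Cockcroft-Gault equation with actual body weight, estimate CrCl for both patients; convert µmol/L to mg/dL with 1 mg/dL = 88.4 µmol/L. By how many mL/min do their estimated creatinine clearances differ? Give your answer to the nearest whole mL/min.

36 mL/min

Patient A: CrCl = (140 − 46) × 51 / (72 × 0.71) = 4794.0 / 51.12 ≈ 93.8 mL/min
Patient B: SCr = 236 / 88.4 = 2.67 mg/dL
Patient B: CrCl = (140 − 31) × 101.7 / (72 × 2.67) = 11085.3 / 192.24 ≈ 57.7 mL/min
|93.8 − 57.7| = 36.1 mL/min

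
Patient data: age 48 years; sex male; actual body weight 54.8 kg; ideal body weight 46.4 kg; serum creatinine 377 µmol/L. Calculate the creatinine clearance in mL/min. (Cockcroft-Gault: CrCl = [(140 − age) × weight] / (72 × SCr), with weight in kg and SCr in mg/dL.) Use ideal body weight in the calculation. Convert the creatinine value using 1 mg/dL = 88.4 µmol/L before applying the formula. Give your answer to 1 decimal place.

13.9 mL/min

SCr = 377 / 88.4 = 4.265 mg/dL
CrCl = (140 − 48) × 46.4 / (72 × 4.265) = 4268.8 / 307.08 ≈ 13.9 mL/min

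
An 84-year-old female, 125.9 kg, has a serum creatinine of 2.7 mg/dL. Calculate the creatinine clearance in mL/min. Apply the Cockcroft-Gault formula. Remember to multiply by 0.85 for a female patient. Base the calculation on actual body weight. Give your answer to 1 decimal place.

30.8 mL/min

CrCl = (140 − 84) × 125.9 / (72 × 2.7) × 0.85 = 7050.4 / 194.40 × 0.85 ≈ 30.8 mL/min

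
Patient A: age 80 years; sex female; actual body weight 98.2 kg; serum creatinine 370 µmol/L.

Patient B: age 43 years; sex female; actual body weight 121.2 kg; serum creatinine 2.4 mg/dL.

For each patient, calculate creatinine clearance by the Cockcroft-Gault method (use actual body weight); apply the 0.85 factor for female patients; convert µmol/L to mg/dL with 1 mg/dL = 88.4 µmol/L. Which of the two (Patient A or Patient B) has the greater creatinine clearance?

Patient B

Patient A: SCr = 370 / 88.4 = 4.186 mg/dL
Patient A: CrCl = (140 − 80) × 98.2 / (72 × 4.186) × 0.85 = 5892.0 / 301.39 × 0.85 ≈ 16.6 mL/min
Patient B: CrCl = (140 − 43) × 121.2 / (72 × 2.4) × 0.85 = 11756.4 / 172.80 × 0.85 ≈ 57.8 mL/min
16.6 vs 57.8 mL/min → Patient B is higher.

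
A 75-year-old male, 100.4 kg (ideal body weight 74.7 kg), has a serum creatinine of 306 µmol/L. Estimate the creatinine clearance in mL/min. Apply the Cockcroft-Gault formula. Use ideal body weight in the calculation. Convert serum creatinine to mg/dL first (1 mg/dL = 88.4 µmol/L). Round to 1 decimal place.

SCr = 306 / 88.4 = 3.462 mg/dL
CrCl = (140 − 75) × 74.7 / (72 × 3.462) = 4855.5 / 249.26 ≈ 19.5 mL/min

19.5 mL/min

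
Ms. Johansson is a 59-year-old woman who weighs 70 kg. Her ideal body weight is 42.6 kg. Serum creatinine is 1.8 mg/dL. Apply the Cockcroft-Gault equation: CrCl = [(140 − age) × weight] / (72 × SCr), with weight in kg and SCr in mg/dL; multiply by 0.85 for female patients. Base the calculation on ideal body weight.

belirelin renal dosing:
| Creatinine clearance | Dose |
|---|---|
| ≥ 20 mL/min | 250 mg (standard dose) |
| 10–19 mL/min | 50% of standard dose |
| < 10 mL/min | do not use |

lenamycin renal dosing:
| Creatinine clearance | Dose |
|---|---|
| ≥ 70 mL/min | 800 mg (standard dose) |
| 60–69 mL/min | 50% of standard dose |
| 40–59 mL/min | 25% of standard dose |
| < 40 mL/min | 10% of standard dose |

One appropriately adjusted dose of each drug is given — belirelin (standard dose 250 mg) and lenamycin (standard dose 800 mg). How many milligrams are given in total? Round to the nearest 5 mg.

CrCl = (140 − 59) × 42.6 / (72 × 1.8) × 0.85 = 3450.6 / 129.60 × 0.85 ≈ 22.6 mL/min
CrCl ≈ 23 mL/min.
belirelin: ≥ 20 mL/min → 100% of 250 mg = 250 mg.
lenamycin: < 40 mL/min → 10% of 800 mg = 80 mg.
Total = 250 + 80 = 330 mg.

330 mg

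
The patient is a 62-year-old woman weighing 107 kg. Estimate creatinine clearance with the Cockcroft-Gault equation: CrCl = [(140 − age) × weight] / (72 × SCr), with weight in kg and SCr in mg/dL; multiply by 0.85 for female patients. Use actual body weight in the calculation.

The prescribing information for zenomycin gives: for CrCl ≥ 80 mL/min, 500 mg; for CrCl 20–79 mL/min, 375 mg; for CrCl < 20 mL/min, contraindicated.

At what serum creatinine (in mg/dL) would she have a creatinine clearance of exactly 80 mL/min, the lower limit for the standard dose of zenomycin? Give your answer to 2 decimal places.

Standard dose requires CrCl ≥ 80 mL/min.
Set (140 − 62) × 107 × 0.85 / (72 × SCr) = 80
SCr = (140 − 62) × 107 × 0.85 / (72 × 80) = 1.232 mg/dL

1.23 mg/dL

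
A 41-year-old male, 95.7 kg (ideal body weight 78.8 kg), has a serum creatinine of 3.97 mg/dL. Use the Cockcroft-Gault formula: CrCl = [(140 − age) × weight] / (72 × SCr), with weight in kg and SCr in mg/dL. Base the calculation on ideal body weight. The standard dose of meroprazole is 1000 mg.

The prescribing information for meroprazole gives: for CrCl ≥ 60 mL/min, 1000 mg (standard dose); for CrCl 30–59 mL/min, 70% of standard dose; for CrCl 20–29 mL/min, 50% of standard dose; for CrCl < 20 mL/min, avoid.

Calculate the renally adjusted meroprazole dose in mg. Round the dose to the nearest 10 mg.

CrCl = (140 − 41) × 78.8 / (72 × 3.97) = 7801.2 / 285.84 ≈ 27.3 mL/min
CrCl ≈ 27 mL/min → bracket 20–29 mL/min.
50% of 1000 mg = 500 mg

500 mg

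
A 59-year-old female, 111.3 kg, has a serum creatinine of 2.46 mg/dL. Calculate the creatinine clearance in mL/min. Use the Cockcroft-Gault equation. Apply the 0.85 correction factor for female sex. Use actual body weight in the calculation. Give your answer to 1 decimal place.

CrCl = (140 − 59) × 111.3 / (72 × 2.46) × 0.85 = 9015.3 / 177.12 × 0.85 ≈ 43.3 mL/min

43.3 mL/min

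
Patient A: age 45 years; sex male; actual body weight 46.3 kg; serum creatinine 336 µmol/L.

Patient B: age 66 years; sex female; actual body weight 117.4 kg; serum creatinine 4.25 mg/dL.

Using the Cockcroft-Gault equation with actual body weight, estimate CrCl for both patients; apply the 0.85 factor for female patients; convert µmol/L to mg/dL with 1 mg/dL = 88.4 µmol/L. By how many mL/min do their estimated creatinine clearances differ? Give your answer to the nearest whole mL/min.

Patient A: SCr = 336 / 88.4 = 3.801 mg/dL
Patient A: CrCl = (140 − 45) × 46.3 / (72 × 3.801) = 4398.5 / 273.67 ≈ 16.1 mL/min
Patient B: CrCl = (140 − 66) × 117.4 / (72 × 4.25) × 0.85 = 8687.6 / 306.00 × 0.85 ≈ 24.1 mL/min
|16.1 − 24.1| = 8.0 mL/min

8 mL/min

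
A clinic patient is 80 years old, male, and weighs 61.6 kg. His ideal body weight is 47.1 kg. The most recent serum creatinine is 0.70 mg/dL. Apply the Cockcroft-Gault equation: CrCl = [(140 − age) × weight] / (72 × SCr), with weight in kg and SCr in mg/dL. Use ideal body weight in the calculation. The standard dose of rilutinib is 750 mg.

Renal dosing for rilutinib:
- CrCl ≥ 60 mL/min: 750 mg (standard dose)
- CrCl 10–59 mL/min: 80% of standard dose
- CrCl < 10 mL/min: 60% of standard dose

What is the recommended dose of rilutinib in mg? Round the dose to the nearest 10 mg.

CrCl = (140 − 80) × 47.1 / (72 × 0.7) = 2826.0 / 50.40 ≈ 56.1 mL/min
CrCl ≈ 56 mL/min → bracket 10–59 mL/min.
80% of 750 mg = 600 mg

600 mg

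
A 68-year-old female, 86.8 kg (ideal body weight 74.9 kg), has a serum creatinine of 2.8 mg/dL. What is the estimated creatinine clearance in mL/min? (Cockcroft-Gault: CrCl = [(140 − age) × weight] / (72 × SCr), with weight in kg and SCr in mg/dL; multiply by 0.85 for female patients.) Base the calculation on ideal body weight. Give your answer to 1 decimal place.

22.7 mL/min

CrCl = (140 − 68) × 74.9 / (72 × 2.8) × 0.85 = 5392.8 / 201.60 × 0.85 ≈ 22.7 mL/min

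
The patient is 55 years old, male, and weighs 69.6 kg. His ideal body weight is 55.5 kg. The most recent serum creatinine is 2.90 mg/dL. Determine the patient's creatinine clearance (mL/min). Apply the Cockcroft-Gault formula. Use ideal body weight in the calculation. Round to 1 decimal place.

CrCl = (140 − 55) × 55.5 / (72 × 2.9) = 4717.5 / 208.80 ≈ 22.6 mL/min

22.6 mL/min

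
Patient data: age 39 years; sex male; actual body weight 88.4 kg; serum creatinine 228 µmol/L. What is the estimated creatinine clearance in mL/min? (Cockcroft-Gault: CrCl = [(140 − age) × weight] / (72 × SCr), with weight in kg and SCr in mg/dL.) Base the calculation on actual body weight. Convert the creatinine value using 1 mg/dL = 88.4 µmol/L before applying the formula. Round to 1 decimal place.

48.1 mL/min

SCr = 228 / 88.4 = 2.579 mg/dL
CrCl = (140 − 39) × 88.4 / (72 × 2.579) = 8928.4 / 185.69 ≈ 48.1 mL/min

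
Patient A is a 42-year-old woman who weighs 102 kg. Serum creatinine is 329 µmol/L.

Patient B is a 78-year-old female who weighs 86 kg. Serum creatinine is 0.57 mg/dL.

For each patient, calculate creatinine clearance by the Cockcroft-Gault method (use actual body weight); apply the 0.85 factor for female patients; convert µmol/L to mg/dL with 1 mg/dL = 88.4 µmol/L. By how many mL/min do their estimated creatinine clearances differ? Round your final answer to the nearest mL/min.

Patient A: SCr = 329 / 88.4 = 3.722 mg/dL
Patient A: CrCl = (140 − 42) × 102 / (72 × 3.722) × 0.85 = 9996.0 / 267.98 × 0.85 ≈ 31.7 mL/min
Patient B: CrCl = (140 − 78) × 86 / (72 × 0.57) × 0.85 = 5332.0 / 41.04 × 0.85 ≈ 110.4 mL/min
|31.7 − 110.4| = 78.7 mL/min

79 mL/min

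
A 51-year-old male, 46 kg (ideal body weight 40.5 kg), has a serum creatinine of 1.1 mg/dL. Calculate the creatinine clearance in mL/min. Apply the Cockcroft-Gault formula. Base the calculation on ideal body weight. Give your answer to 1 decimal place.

45.5 mL/min

CrCl = (140 − 51) × 40.5 / (72 × 1.1) = 3604.5 / 79.20 ≈ 45.5 mL/min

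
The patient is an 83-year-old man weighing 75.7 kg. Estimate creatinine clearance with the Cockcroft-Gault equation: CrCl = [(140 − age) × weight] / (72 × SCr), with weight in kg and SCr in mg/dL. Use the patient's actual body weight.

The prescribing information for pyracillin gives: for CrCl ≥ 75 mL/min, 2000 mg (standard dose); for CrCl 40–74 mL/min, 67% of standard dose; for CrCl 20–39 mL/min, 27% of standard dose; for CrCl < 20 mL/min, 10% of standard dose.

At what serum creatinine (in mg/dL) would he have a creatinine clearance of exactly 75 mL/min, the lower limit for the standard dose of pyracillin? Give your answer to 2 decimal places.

0.80 mg/dL

Standard dose requires CrCl ≥ 75 mL/min.
Set (140 − 83) × 75.7 / (72 × SCr) = 75
SCr = (140 − 83) × 75.7 / (72 × 75) = 0.799 mg/dL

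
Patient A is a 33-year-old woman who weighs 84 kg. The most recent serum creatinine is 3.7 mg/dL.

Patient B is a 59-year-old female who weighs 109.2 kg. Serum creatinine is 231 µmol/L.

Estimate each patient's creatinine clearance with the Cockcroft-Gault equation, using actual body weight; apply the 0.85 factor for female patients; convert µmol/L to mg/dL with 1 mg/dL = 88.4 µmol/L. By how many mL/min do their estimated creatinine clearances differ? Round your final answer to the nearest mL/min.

Patient A: CrCl = (140 − 33) × 84 / (72 × 3.7) × 0.85 = 8988.0 / 266.40 × 0.85 ≈ 28.7 mL/min
Patient B: SCr = 231 / 88.4 = 2.613 mg/dL
Patient B: CrCl = (140 − 59) × 109.2 / (72 × 2.613) × 0.85 = 8845.2 / 188.14 × 0.85 ≈ 40.0 mL/min
|28.7 − 40.0| = 11.3 mL/min

11 mL/min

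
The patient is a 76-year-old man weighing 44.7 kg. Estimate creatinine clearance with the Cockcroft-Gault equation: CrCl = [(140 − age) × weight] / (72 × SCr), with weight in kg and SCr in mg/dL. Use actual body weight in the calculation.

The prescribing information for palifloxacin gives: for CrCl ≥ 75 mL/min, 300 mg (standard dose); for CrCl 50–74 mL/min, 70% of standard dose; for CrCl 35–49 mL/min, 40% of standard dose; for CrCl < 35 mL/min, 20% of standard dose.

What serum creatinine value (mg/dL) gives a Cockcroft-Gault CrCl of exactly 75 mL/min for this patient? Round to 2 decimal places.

Standard dose requires CrCl ≥ 75 mL/min.
Set (140 − 76) × 44.7 / (72 × SCr) = 75
SCr = (140 − 76) × 44.7 / (72 × 75) = 0.530 mg/dL

0.53 mg/dL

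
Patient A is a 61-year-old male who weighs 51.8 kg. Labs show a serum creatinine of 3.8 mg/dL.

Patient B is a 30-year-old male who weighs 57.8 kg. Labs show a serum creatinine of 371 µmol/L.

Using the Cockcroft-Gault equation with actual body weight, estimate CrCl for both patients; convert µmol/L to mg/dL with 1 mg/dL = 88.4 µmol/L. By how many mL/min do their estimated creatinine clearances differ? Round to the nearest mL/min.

6 mL/min

Patient A: CrCl = (140 − 61) × 51.8 / (72 × 3.8) = 4092.2 / 273.60 ≈ 15.0 mL/min
Patient B: SCr = 371 / 88.4 = 4.197 mg/dL
Patient B: CrCl = (140 − 30) × 57.8 / (72 × 4.197) = 6358.0 / 302.18 ≈ 21.0 mL/min
|15.0 − 21.0| = 6.0 mL/min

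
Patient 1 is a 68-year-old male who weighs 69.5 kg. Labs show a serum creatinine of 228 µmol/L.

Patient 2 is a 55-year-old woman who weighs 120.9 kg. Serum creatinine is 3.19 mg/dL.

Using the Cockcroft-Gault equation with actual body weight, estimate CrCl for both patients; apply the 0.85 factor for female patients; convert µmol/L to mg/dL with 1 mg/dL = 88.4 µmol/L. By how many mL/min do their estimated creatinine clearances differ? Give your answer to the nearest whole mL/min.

Patient 1: SCr = 228 / 88.4 = 2.579 mg/dL
Patient 1: CrCl = (140 − 68) × 69.5 / (72 × 2.579) = 5004.0 / 185.69 ≈ 26.9 mL/min
Patient 2: CrCl = (140 − 55) × 120.9 / (72 × 3.19) × 0.85 = 10276.5 / 229.68 × 0.85 ≈ 38.0 mL/min
|26.9 − 38.0| = 11.1 mL/min

11 mL/min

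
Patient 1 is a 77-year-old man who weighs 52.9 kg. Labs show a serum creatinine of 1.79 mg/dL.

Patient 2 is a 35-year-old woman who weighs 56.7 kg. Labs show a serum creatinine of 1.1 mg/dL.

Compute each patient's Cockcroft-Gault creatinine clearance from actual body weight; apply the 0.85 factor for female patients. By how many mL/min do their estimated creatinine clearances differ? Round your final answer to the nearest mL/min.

38 mL/min

Patient 1: CrCl = (140 − 77) × 52.9 / (72 × 1.79) = 3332.7 / 128.88 ≈ 25.9 mL/min
Patient 2: CrCl = (140 − 35) × 56.7 / (72 × 1.1) × 0.85 = 5953.5 / 79.20 × 0.85 ≈ 63.9 mL/min
|25.9 − 63.9| = 38.0 mL/min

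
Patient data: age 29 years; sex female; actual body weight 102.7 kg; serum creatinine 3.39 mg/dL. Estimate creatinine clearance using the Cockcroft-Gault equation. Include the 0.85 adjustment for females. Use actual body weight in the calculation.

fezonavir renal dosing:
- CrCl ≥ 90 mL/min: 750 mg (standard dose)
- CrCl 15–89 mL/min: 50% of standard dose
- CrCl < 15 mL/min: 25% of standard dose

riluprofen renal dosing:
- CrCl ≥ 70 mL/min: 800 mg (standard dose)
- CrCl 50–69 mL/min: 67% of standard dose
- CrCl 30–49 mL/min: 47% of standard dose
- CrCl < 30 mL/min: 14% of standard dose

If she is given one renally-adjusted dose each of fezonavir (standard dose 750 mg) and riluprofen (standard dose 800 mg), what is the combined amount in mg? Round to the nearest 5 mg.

750 mg

CrCl = (140 − 29) × 102.7 / (72 × 3.39) × 0.85 = 11399.7 / 244.08 × 0.85 ≈ 39.7 mL/min
CrCl ≈ 40 mL/min.
fezonavir: 15–89 mL/min → 50% of 750 mg = 375 mg.
riluprofen: 30–49 mL/min → 47% of 800 mg = 376 mg.
Total = 375 + 376 = 751 mg.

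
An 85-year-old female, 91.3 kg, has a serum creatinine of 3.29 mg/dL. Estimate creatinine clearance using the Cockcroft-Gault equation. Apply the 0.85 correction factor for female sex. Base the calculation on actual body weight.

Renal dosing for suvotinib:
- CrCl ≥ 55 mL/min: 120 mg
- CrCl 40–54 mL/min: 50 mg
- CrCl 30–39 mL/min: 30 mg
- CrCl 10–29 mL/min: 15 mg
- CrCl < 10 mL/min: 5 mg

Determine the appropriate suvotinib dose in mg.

CrCl = (140 − 85) × 91.3 / (72 × 3.29) × 0.85 = 5021.5 / 236.88 × 0.85 ≈ 18.0 mL/min
CrCl ≈ 18 mL/min → bracket 10–29 mL/min.
Dose for this bracket: 15 mg.

15 mg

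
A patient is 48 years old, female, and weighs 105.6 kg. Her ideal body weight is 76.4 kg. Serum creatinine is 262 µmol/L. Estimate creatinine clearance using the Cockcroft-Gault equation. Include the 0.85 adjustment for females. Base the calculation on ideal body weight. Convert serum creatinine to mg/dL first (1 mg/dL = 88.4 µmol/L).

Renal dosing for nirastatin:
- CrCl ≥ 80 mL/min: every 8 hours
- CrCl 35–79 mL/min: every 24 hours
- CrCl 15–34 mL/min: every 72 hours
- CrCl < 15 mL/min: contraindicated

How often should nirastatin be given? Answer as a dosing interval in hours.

every 72 hours

SCr = 262 / 88.4 = 2.964 mg/dL
CrCl = (140 − 48) × 76.4 / (72 × 2.964) × 0.85 = 7028.8 / 213.41 × 0.85 ≈ 28.0 mL/min
CrCl ≈ 28 mL/min → bracket 15–34 mL/min → every 72 hours.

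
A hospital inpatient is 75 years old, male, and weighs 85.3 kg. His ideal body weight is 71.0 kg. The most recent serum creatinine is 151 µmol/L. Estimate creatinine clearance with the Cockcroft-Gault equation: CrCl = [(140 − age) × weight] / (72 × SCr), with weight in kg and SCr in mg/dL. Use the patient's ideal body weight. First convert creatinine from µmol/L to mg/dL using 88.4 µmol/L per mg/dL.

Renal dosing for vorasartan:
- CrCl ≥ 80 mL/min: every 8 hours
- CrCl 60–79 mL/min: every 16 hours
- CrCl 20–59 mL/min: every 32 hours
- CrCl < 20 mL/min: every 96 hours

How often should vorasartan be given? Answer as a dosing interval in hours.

SCr = 151 / 88.4 = 1.708 mg/dL
CrCl = (140 − 75) × 71 / (72 × 1.708) = 4615.0 / 122.98 ≈ 37.5 mL/min
CrCl ≈ 38 mL/min → bracket 20–59 mL/min → every 32 hours.

every 32 hours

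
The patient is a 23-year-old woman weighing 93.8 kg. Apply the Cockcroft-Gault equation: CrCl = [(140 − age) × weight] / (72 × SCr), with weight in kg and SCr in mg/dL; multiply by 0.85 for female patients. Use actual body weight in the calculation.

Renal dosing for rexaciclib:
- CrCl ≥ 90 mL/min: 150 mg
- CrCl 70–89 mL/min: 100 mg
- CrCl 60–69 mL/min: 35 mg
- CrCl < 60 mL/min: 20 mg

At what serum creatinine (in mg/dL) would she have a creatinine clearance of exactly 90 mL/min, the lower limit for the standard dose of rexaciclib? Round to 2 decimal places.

1.44 mg/dL

Standard dose requires CrCl ≥ 90 mL/min.
Set (140 − 23) × 93.8 × 0.85 / (72 × SCr) = 90
SCr = (140 − 23) × 93.8 × 0.85 / (72 × 90) = 1.440 mg/dL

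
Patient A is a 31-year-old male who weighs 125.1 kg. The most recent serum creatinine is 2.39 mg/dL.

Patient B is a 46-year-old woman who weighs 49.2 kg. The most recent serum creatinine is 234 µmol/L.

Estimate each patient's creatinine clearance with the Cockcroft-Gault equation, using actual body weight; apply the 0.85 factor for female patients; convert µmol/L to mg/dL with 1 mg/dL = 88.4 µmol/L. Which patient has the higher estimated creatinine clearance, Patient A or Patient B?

Patient A: CrCl = (140 − 31) × 125.1 / (72 × 2.39) = 13635.9 / 172.08 ≈ 79.2 mL/min
Patient B: SCr = 234 / 88.4 = 2.647 mg/dL
Patient B: CrCl = (140 − 46) × 49.2 / (72 × 2.647) × 0.85 = 4624.8 / 190.58 × 0.85 ≈ 20.6 mL/min
79.2 vs 20.6 mL/min → Patient A is higher.

Patient A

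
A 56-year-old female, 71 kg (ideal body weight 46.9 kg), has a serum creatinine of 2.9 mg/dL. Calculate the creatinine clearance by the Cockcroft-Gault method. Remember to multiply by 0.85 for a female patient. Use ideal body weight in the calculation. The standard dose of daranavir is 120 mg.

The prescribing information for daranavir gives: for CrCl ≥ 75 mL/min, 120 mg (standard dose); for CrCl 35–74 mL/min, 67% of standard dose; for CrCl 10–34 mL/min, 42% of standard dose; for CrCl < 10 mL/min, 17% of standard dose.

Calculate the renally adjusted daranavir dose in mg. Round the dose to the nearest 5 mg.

50 mg

CrCl = (140 − 56) × 46.9 / (72 × 2.9) × 0.85 = 3939.6 / 208.80 × 0.85 ≈ 16.0 mL/min
CrCl ≈ 16 mL/min → bracket 10–34 mL/min.
42% of 120 mg = 50.4 mg → 50 mg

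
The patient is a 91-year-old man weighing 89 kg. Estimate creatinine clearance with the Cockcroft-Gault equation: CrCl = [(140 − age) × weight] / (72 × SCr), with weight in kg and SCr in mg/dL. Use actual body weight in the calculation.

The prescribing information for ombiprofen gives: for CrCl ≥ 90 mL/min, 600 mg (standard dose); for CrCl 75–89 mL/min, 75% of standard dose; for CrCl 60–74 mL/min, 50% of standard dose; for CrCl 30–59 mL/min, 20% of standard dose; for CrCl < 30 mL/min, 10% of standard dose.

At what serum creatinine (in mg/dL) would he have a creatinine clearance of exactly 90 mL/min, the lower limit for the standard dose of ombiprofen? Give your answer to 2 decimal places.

Standard dose requires CrCl ≥ 90 mL/min.
Set (140 − 91) × 89 / (72 × SCr) = 90
SCr = (140 − 91) × 89 / (72 × 90) = 0.673 mg/dL

0.67 mg/dL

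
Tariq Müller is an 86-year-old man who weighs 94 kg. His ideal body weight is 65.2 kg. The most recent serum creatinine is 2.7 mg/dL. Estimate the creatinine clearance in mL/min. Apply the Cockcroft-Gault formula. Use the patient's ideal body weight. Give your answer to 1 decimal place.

CrCl = (140 − 86) × 65.2 / (72 × 2.7) = 3520.8 / 194.40 ≈ 18.1 mL/min

18.1 mL/min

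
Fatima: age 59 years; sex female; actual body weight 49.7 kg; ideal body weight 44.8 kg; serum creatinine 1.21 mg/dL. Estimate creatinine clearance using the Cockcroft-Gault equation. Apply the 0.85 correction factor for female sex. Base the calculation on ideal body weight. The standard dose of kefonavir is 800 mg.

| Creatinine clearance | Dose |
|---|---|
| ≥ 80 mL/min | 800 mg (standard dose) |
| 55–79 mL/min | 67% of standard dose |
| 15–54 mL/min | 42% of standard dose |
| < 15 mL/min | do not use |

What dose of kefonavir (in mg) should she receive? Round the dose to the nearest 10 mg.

CrCl = (140 − 59) × 44.8 / (72 × 1.21) × 0.85 = 3628.8 / 87.12 × 0.85 ≈ 35.4 mL/min
CrCl ≈ 35 mL/min → bracket 15–54 mL/min.
42% of 800 mg = 336 mg → 340 mg

340 mg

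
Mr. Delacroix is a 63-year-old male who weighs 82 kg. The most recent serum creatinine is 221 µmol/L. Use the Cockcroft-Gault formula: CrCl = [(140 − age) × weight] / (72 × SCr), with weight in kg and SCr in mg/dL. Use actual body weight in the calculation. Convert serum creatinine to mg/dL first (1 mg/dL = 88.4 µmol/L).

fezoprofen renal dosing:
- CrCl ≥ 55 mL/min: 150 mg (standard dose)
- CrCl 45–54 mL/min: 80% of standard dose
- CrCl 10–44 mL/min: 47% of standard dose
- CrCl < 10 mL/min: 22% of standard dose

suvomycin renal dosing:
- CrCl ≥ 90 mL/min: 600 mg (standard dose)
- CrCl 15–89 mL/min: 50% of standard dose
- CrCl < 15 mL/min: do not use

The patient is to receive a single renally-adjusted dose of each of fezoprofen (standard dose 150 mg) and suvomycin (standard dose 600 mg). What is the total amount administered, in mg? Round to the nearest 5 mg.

SCr = 221 / 88.4 = 2.5 mg/dL
CrCl = (140 − 63) × 82 / (72 × 2.5) = 6314.0 / 180.00 ≈ 35.1 mL/min
CrCl ≈ 35 mL/min.
fezoprofen: 10–44 mL/min → 47% of 150 mg = 70.5 mg.
suvomycin: 15–89 mL/min → 50% of 600 mg = 300 mg.
Total = 70.5 + 300 = 370.5 mg.

370 mg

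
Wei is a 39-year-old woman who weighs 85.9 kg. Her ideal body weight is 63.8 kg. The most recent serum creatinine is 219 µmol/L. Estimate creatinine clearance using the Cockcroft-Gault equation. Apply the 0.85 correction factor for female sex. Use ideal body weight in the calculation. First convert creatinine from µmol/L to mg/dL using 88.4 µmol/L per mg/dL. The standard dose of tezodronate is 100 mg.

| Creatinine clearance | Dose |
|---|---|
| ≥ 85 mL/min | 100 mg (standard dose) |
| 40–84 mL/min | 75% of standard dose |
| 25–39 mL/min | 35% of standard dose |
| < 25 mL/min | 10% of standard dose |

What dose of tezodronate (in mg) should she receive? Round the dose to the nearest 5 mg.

35 mg

SCr = 219 / 88.4 = 2.477 mg/dL
CrCl = (140 − 39) × 63.8 / (72 × 2.477) × 0.85 = 6443.8 / 178.34 × 0.85 ≈ 30.7 mL/min
CrCl ≈ 31 mL/min → bracket 25–39 mL/min.
35% of 100 mg = 35 mg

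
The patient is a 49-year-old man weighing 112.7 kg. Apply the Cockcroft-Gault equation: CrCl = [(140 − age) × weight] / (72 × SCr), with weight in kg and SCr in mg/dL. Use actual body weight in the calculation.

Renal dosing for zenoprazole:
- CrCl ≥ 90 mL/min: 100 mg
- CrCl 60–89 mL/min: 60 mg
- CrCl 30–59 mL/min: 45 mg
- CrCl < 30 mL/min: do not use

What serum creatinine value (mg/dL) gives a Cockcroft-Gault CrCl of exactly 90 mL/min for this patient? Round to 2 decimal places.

Standard dose requires CrCl ≥ 90 mL/min.
Set (140 − 49) × 112.7 / (72 × SCr) = 90
SCr = (140 − 49) × 112.7 / (72 × 90) = 1.583 mg/dL

1.58 mg/dL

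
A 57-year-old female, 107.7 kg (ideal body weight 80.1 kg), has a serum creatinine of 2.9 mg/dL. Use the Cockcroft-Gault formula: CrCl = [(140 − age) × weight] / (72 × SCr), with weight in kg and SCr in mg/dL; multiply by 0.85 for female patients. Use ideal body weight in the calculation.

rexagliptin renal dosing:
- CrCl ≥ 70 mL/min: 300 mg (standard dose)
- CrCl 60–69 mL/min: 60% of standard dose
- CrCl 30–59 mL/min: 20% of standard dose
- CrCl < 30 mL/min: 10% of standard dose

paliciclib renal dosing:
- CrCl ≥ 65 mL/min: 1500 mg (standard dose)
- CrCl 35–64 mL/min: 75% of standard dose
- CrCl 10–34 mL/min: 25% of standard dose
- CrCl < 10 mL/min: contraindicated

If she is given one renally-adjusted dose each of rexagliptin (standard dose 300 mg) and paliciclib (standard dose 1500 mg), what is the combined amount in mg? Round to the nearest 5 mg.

405 mg

CrCl = (140 − 57) × 80.1 / (72 × 2.9) × 0.85 = 6648.3 / 208.80 × 0.85 ≈ 27.1 mL/min
CrCl ≈ 27 mL/min.
rexagliptin: < 30 mL/min → 10% of 300 mg = 30 mg.
paliciclib: 10–34 mL/min → 25% of 1500 mg = 375 mg.
Total = 30 + 375 = 405 mg.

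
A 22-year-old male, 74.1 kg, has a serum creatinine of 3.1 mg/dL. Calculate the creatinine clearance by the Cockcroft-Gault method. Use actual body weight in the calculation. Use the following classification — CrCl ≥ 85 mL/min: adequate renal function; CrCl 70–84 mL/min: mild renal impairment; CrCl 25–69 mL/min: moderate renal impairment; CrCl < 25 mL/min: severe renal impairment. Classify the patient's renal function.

CrCl = (140 − 22) × 74.1 / (72 × 3.1) = 8743.8 / 223.20 ≈ 39.2 mL/min
39 mL/min falls in the 'moderate renal impairment' range.

moderate renal impairment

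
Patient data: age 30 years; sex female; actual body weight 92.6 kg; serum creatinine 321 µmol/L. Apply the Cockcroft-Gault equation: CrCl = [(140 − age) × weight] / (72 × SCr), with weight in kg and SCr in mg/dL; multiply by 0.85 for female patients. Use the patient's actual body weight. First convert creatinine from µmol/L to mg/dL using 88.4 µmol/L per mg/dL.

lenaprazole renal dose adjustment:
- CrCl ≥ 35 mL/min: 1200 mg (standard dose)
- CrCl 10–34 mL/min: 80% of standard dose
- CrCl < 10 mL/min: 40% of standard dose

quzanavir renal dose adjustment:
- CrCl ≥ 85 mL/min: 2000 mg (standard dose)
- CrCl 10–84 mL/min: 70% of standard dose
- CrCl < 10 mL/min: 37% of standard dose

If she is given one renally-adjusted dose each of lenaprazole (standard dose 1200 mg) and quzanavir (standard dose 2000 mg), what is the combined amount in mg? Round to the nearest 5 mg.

2360 mg

SCr = 321 / 88.4 = 3.631 mg/dL
CrCl = (140 − 30) × 92.6 / (72 × 3.631) × 0.85 = 10186.0 / 261.43 × 0.85 ≈ 33.1 mL/min
CrCl ≈ 33 mL/min.
lenaprazole: 10–34 mL/min → 80% of 1200 mg = 960 mg.
quzanavir: 10–84 mL/min → 70% of 2000 mg = 1400 mg.
Total = 960 + 1400 = 2360 mg.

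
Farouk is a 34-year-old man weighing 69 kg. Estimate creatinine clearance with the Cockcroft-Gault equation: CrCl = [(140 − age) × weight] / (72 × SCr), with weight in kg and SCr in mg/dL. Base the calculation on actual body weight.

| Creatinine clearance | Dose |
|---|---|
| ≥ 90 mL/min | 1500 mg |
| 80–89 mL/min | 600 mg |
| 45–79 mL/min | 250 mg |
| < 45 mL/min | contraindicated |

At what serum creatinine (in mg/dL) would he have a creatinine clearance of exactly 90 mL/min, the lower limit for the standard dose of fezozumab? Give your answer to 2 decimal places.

1.13 mg/dL

Standard dose requires CrCl ≥ 90 mL/min.
Set (140 − 34) × 69 / (72 × SCr) = 90
SCr = (140 − 34) × 69 / (72 × 90) = 1.129 mg/dL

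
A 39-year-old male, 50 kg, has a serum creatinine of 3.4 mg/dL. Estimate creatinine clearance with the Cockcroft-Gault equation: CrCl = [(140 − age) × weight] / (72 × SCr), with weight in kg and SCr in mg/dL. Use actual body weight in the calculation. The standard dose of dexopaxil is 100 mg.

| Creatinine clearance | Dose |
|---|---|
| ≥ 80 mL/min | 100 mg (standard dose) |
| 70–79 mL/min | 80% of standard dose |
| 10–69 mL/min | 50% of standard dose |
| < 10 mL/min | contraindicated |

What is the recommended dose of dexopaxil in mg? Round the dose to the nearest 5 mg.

CrCl = (140 − 39) × 50 / (72 × 3.4) = 5050.0 / 244.80 ≈ 20.6 mL/min
CrCl ≈ 21 mL/min → bracket 10–69 mL/min.
50% of 100 mg = 50 mg

50 mg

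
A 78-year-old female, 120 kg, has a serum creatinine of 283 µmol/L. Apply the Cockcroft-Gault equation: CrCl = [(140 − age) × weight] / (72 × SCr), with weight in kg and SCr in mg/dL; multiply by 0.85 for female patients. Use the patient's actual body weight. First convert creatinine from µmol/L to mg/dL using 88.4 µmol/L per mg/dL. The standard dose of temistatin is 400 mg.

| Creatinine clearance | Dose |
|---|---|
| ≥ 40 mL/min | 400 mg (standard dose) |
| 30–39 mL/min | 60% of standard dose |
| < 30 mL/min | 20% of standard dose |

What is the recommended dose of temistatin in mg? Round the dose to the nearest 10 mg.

SCr = 283 / 88.4 = 3.201 mg/dL
CrCl = (140 − 78) × 120 / (72 × 3.201) × 0.85 = 7440.0 / 230.47 × 0.85 ≈ 27.4 mL/min
CrCl ≈ 27 mL/min → bracket < 30 mL/min.
20% of 400 mg = 80 mg

80 mg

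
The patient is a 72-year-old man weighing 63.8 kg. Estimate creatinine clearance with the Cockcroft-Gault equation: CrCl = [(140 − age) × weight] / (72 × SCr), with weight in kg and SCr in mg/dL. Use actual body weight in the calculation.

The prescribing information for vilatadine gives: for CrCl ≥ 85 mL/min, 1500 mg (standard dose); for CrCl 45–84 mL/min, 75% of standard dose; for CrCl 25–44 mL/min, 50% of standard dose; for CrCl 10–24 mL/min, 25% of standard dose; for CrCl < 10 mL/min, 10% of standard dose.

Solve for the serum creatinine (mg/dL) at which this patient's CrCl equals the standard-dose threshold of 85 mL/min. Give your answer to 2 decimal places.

0.71 mg/dL

Standard dose requires CrCl ≥ 85 mL/min.
Set (140 − 72) × 63.8 / (72 × SCr) = 85
SCr = (140 − 72) × 63.8 / (72 × 85) = 0.709 mg/dL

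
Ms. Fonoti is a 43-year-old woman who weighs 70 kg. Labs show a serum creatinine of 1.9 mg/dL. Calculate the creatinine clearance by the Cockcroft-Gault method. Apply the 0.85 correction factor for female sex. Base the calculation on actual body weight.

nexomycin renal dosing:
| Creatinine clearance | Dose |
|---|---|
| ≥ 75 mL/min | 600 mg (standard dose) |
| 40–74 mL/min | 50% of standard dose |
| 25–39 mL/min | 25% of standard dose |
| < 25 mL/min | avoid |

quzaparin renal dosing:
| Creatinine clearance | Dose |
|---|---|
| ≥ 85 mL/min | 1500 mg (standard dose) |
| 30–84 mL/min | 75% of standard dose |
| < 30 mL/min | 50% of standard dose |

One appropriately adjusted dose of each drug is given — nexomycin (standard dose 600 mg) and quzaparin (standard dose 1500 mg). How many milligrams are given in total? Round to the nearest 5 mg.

1425 mg

CrCl = (140 − 43) × 70 / (72 × 1.9) × 0.85 = 6790.0 / 136.80 × 0.85 ≈ 42.2 mL/min
CrCl ≈ 42 mL/min.
nexomycin: 40–74 mL/min → 50% of 600 mg = 300 mg.
quzaparin: 30–84 mL/min → 75% of 1500 mg = 1125 mg.
Total = 300 + 1125 = 1425 mg.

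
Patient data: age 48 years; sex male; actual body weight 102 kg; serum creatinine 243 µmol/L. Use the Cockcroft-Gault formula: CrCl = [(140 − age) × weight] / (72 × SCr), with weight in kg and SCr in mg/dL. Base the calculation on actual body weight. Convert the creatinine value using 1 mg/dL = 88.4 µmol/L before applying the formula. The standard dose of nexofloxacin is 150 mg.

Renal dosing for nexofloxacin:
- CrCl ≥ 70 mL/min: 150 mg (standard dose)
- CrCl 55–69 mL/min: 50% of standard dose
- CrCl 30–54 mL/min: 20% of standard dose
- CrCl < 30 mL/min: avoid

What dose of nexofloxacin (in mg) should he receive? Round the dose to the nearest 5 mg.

30 mg

SCr = 243 / 88.4 = 2.749 mg/dL
CrCl = (140 − 48) × 102 / (72 × 2.749) = 9384.0 / 197.93 ≈ 47.4 mL/min
CrCl ≈ 47 mL/min → bracket 30–54 mL/min.
20% of 150 mg = 30 mg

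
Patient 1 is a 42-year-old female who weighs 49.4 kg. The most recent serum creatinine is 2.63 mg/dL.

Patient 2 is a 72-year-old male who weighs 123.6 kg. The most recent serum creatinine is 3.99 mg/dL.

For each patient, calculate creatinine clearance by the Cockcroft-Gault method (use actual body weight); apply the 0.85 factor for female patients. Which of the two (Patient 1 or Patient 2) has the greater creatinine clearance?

Patient 1: CrCl = (140 − 42) × 49.4 / (72 × 2.63) × 0.85 = 4841.2 / 189.36 × 0.85 ≈ 21.7 mL/min
Patient 2: CrCl = (140 − 72) × 123.6 / (72 × 3.99) = 8404.8 / 287.28 ≈ 29.3 mL/min
21.7 vs 29.3 mL/min → Patient 2 is higher.

Patient 2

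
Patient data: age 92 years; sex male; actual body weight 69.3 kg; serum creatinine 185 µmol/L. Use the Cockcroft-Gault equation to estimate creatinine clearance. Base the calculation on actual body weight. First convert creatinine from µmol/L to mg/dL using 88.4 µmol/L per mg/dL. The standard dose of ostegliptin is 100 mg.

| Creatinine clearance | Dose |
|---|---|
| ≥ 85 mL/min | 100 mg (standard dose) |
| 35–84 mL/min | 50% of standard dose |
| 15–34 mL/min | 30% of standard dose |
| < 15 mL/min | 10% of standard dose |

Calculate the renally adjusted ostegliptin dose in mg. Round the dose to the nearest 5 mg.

30 mg

SCr = 185 / 88.4 = 2.093 mg/dL
CrCl = (140 − 92) × 69.3 / (72 × 2.093) = 3326.4 / 150.70 ≈ 22.1 mL/min
CrCl ≈ 22 mL/min → bracket 15–34 mL/min.
30% of 100 mg = 30 mg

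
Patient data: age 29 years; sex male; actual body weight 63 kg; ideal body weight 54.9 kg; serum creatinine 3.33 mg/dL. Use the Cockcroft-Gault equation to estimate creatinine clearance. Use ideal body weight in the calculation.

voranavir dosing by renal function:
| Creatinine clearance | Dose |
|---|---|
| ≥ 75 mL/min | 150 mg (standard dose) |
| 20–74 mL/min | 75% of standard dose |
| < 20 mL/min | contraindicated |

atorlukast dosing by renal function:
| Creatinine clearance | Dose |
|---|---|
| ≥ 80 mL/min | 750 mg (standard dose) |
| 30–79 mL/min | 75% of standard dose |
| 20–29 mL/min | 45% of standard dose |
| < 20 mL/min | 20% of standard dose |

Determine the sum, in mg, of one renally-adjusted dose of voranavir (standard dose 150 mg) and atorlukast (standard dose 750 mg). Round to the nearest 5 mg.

450 mg

CrCl = (140 − 29) × 54.9 / (72 × 3.33) = 6093.9 / 239.76 ≈ 25.4 mL/min
CrCl ≈ 25 mL/min.
voranavir: 20–74 mL/min → 75% of 150 mg = 112.5 mg.
atorlukast: 20–29 mL/min → 45% of 750 mg = 337.5 mg.
Total = 112.5 + 337.5 = 450 mg.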